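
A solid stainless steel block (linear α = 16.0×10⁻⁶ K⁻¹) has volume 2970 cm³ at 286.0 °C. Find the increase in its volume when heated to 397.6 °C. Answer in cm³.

Isotropic solid: β ≈ 3α = 4.8×10⁻⁵ /K; ΔT = 111.6 K
ΔV = 3αV₀ΔT = 3(16.0×10⁻⁶)(2970)(111.6) = 15.9 cm³

ΔV = 15.9 cm³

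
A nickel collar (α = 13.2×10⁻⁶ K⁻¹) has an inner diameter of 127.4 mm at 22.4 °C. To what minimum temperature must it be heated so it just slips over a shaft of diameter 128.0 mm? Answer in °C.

Required Δd = 128.0 − 127.4 = 0.6 mm
Δd = αd₀ΔT ⇒ ΔT = Δd/(αd₀) = 0.6 / (13.2×10⁻⁶ × 127.4) = 356.79 K
T_min = 22.4 + 356.79 = 379.19 °C

T = 379 °C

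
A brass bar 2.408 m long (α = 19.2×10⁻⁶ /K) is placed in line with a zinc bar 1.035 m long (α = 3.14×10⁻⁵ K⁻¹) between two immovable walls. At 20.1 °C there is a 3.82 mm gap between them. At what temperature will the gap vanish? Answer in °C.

T = 68.6 °C

Gap closes when ΔL₁ + ΔL₂ = 3.82 mm = 3.82×10⁻³ m
(α₁L₁ + α₂L₂)ΔT = g
α₁L₁ + α₂L₂ = 19.2×10⁻⁶×2.408 + 3.14×10⁻⁵×1.035 = 7.87326×10⁻⁵ m/K
ΔT = 3.82×10⁻³ / 7.87326×10⁻⁵ = 48.519 K
T = 20.1 + 48.519 = 68.619 °C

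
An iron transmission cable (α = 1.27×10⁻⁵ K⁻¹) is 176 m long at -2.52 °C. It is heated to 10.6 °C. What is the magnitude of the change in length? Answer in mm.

|ΔT| = |10.6 − (-2.52)| = 13.12 K
ΔL = αL₀ΔT = (1.27×10⁻⁵)(176)(13.12) = 2.93×10⁻² m

ΔL = 29.3 mm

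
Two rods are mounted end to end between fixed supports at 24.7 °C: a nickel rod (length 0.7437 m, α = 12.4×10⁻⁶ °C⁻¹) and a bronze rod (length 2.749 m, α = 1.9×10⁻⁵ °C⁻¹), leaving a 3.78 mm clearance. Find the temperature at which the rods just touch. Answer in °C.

Gap closes when ΔL₁ + ΔL₂ = 3.78 mm = 3.78×10⁻³ m
(α₁L₁ + α₂L₂)ΔT = g
α₁L₁ + α₂L₂ = 12.4×10⁻⁶×0.7437 + 1.9×10⁻⁵×2.749 = 6.145288×10⁻⁵ m/K
ΔT = 3.78×10⁻³ / 6.145288×10⁻⁵ = 61.511 K
T = 24.7 + 61.511 = 86.211 °C

T = 86.2 °C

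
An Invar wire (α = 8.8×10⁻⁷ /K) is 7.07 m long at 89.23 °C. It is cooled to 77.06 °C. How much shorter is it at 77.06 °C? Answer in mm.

ΔL = 0.0757 mm

|ΔT| = |77.06 − 89.23| = 12.17 K
ΔL = αL₀ΔT = (8.8×10⁻⁷)(7.07)(12.17) = 7.57×10⁻⁵ m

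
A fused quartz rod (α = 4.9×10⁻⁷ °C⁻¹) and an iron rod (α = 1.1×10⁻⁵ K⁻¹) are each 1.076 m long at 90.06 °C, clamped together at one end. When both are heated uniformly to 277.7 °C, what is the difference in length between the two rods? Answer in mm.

2.12 mm

ΔT = 187.64 K
fused quartz: ΔL = 4.9×10⁻⁷ × 1.076 m × 187.64 = 9.8931×10⁻⁵ m = 0.098931 mm
iron: ΔL = 1.1×10⁻⁵ × 1.076 m × 187.64 = 2.2209×10⁻³ m = 2.2209 mm
difference = 2.2209 − 0.098931 = 2.121969 mm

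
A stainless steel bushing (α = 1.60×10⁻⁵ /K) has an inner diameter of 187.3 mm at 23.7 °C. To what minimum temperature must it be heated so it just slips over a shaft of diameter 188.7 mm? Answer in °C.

T = 491 °C

Required Δd = 188.7 − 187.3 = 1.4 mm
Δd = αd₀ΔT ⇒ ΔT = Δd/(αd₀) = 1.4 / (1.60×10⁻⁵ × 187.3) = 467.16 K
T_min = 23.7 + 467.16 = 490.86 °C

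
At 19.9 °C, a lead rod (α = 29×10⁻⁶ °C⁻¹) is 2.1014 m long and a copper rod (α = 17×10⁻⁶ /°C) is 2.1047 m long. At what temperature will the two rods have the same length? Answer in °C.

Equal length when α₁L₁ΔT − α₂L₂ΔT = L₂ − L₁ = 3.30×10⁻³ m
α₁L₁ = 6.09406×10⁻⁵, α₂L₂ = 3.57799×10⁻⁵ → Δ(αL) = 2.51607×10⁻⁵ m/K
ΔT = 3.30×10⁻³ / 2.51607×10⁻⁵ = 131.157 K, so T = 19.9 + 131.157 = 151.057 °C

T = 151.1 °C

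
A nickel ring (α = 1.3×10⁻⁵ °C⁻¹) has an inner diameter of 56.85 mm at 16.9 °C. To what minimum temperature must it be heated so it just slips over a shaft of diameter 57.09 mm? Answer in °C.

T = 342 °C

Required Δd = 57.09 − 56.85 = 0.24 mm
Δd = αd₀ΔT ⇒ ΔT = Δd/(αd₀) = 0.24 / (1.3×10⁻⁵ × 56.85) = 324.74 K
T_min = 16.9 + 324.74 = 341.64 °C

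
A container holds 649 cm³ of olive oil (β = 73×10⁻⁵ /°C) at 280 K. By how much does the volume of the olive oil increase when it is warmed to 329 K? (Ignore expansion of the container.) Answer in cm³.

ΔV = 23.2 cm³

|ΔT| = |329 − 280| = 49 K
ΔV = βV₀ΔT = (73×10⁻⁵)(649)(49) = 23.2 cm³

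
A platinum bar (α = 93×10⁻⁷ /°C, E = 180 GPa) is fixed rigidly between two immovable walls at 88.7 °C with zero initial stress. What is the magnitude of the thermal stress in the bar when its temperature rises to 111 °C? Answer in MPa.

Fully constrained: the free strain ε = αΔT is blocked, so σ = Eε = EαΔT.
|ΔT| = 22.3 K
σ = 180×10⁹ × 93×10⁻⁷ × 22.3 = 3.73×10⁷ Pa

σ = 37.3 MPa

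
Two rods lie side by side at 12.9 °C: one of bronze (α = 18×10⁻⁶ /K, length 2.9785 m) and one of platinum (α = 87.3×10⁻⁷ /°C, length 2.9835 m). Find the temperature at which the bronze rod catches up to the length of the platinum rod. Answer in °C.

T = 194.3 °C

L₁(1 + α₁ΔT) = L₂(1 + α₂ΔT) ⇒ ΔT = (L₂ − L₁)/(α₁L₁ − α₂L₂)
L₂ − L₁ = 2.9835 − 2.9785 = 5.00×10⁻³ m
α₁L₁ − α₂L₂ = 18×10⁻⁶×2.9785 − 87.3×10⁻⁷×2.9835 = 2.7567045×10⁻⁵ m/K
ΔT = 5.00×10⁻³ / 2.7567045×10⁻⁵ = 181.376 K
T = 12.9 + 181.376 = 194.276 °C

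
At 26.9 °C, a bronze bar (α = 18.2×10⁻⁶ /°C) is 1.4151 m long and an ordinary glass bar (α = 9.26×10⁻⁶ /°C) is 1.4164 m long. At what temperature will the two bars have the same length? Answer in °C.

Equal length when α₁L₁ΔT − α₂L₂ΔT = L₂ − L₁ = 1.30×10⁻³ m
α₁L₁ = 2.575482×10⁻⁵, α₂L₂ = 1.3115864×10⁻⁵ → Δ(αL) = 1.2638956×10⁻⁵ m/K
ΔT = 1.30×10⁻³ / 1.2638956×10⁻⁵ = 102.857 K, so T = 26.9 + 102.857 = 129.757 °C

T = 129.8 °C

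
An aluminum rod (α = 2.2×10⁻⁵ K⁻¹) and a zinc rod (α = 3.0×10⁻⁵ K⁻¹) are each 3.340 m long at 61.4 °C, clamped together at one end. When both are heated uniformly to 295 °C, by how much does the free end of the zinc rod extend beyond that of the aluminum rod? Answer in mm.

ΔT = 233.6 K
aluminum: ΔL = 2.2×10⁻⁵ × 3.340 m × 233.6 = 1.7165×10⁻² m = 17.165 mm
zinc: ΔL = 3.0×10⁻⁵ × 3.340 m × 233.6 = 2.3407×10⁻² m = 23.407 mm
difference = 23.407 − 17.165 = 6.242 mm

6.24 mm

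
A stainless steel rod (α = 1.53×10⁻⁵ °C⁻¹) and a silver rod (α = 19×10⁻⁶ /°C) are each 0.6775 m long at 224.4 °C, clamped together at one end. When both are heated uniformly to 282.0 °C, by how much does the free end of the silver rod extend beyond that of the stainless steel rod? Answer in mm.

ΔT = 57.6 K
stainless steel: ΔL = 1.53×10⁻⁵ × 0.6775 m × 57.6 = 5.9707×10⁻⁴ m = 0.59707 mm
silver: ΔL = 19×10⁻⁶ × 0.6775 m × 57.6 = 7.4146×10⁻⁴ m = 0.74146 mm
difference = 0.74146 − 0.59707 = 0.14439 mm

0.144 mm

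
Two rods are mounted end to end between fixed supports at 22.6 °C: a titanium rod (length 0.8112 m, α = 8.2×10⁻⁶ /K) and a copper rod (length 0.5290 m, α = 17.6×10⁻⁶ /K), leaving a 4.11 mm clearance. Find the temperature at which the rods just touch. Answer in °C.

T = 280 °C

Gap closes when ΔL₁ + ΔL₂ = 4.11 mm = 4.11×10⁻³ m
(α₁L₁ + α₂L₂)ΔT = g
α₁L₁ + α₂L₂ = 8.2×10⁻⁶×0.8112 + 17.6×10⁻⁶×0.5290 = 1.596224×10⁻⁵ m/K
ΔT = 4.11×10⁻³ / 1.596224×10⁻⁵ = 257.48 K
T = 22.6 + 257.48 = 280.08 °C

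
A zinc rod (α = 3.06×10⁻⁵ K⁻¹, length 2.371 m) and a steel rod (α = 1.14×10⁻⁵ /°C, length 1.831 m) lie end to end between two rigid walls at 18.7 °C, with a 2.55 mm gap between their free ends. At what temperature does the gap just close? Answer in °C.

α₁L₁ = 7.25526×10⁻⁵ m/K, α₂L₂ = 2.08734×10⁻⁵ m/K → total 9.3426×10⁻⁵ m/K
ΔT = g/(α₁L₁+α₂L₂) = 2.55×10⁻³ / 9.3426×10⁻⁵ = 27.294 K
T = 18.7 + 27.294 = 45.994 °C

T = 46.0 °C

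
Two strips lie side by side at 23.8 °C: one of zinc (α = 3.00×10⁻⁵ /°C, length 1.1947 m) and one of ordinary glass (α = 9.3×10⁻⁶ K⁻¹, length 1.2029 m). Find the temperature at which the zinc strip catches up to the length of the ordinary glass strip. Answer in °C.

L₁(1 + α₁ΔT) = L₂(1 + α₂ΔT) ⇒ ΔT = (L₂ − L₁)/(α₁L₁ − α₂L₂)
L₂ − L₁ = 1.2029 − 1.1947 = 8.20×10⁻³ m
α₁L₁ − α₂L₂ = 3.00×10⁻⁵×1.1947 − 9.3×10⁻⁶×1.2029 = 2.465403×10⁻⁵ m/K
ΔT = 8.20×10⁻³ / 2.465403×10⁻⁵ = 332.603 K
T = 23.8 + 332.603 = 356.403 °C

T = 356.4 °C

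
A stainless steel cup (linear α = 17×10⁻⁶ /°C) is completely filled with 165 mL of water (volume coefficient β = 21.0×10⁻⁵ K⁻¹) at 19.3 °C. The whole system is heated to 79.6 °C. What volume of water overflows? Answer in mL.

The cup also expands: β_container ≈ 3α = 5.1×10⁻⁵ /K
Net overflow = V₀(β_liq − 3α_cont)ΔT
β − 3α = 2.10×10⁻⁴ − 5.1×10⁻⁵ = 1.59×10⁻⁴ /K; ΔT = 60.3 K
ΔV = 165 × 1.59×10⁻⁴ × 60.3 = 1.58 mL

1.58 mL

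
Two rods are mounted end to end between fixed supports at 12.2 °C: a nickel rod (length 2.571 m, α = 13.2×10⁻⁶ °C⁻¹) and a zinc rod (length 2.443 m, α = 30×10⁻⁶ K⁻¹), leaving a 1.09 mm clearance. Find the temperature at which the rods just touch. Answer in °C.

T = 22.4 °C

Gap closes when ΔL₁ + ΔL₂ = 1.09 mm = 1.09×10⁻³ m
(α₁L₁ + α₂L₂)ΔT = g
α₁L₁ + α₂L₂ = 13.2×10⁻⁶×2.571 + 30×10⁻⁶×2.443 = 1.072272×10⁻⁴ m/K
ΔT = 1.09×10⁻³ / 1.072272×10⁻⁴ = 10.165 K
T = 12.2 + 10.165 = 22.365 °C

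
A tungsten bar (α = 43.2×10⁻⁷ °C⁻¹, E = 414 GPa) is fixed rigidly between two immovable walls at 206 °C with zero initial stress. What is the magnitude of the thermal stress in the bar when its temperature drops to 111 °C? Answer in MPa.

Fully constrained: the free strain ε = αΔT is blocked, so σ = Eε = EαΔT.
|ΔT| = 95 K
σ = 414×10⁹ × 43.2×10⁻⁷ × 95 = 1.70×10⁸ Pa

σ = 170 MPa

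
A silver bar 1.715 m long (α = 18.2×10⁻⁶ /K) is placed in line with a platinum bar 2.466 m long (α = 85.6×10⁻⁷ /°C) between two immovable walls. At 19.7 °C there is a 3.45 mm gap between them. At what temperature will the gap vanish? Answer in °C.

α₁L₁ = 3.1213×10⁻⁵ m/K, α₂L₂ = 2.110896×10⁻⁵ m/K → total 5.232196×10⁻⁵ m/K
ΔT = g/(α₁L₁+α₂L₂) = 3.45×10⁻³ / 5.232196×10⁻⁵ = 65.938 K
T = 19.7 + 65.938 = 85.638 °C

T = 85.6 °C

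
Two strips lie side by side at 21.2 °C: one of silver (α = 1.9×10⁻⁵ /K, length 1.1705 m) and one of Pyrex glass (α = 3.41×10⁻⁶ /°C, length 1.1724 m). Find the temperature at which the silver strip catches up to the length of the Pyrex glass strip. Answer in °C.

Equal length when α₁L₁ΔT − α₂L₂ΔT = L₂ − L₁ = 1.90×10⁻³ m
α₁L₁ = 2.22395×10⁻⁵, α₂L₂ = 3.997884×10⁻⁶ → Δ(αL) = 1.8241616×10⁻⁵ m/K
ΔT = 1.90×10⁻³ / 1.8241616×10⁻⁵ = 104.157 K, so T = 21.2 + 104.157 = 125.357 °C

T = 125.4 °C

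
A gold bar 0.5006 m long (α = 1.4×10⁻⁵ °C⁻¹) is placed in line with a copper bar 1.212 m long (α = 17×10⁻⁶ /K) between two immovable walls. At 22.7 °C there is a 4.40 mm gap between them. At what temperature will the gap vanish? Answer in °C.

Gap closes when ΔL₁ + ΔL₂ = 4.40 mm = 4.40×10⁻³ m
(α₁L₁ + α₂L₂)ΔT = g
α₁L₁ + α₂L₂ = 1.4×10⁻⁵×0.5006 + 17×10⁻⁶×1.212 = 2.76124×10⁻⁵ m/K
ΔT = 4.40×10⁻³ / 2.76124×10⁻⁵ = 159.35 K
T = 22.7 + 159.35 = 182.05 °C

T = 182 °C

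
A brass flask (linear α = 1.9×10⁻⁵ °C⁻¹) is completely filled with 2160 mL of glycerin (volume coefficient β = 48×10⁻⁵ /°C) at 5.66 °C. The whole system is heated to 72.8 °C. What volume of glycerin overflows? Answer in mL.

The flask also expands: β_container ≈ 3α = 5.7×10⁻⁵ /K
Net overflow = V₀(β_liq − 3α_cont)ΔT
β − 3α = 4.80×10⁻⁴ − 5.7×10⁻⁵ = 4.23×10⁻⁴ /K; ΔT = 67.14 K
ΔV = 2160 × 4.23×10⁻⁴ × 67.14 = 61.3 mL

61.3 mL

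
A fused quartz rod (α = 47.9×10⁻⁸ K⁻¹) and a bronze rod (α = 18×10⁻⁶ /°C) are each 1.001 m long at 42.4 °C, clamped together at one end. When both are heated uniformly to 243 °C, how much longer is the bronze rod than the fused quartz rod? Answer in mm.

ΔT = 200.6 K
fused quartz: ΔL = 47.9×10⁻⁸ × 1.001 m × 200.6 = 9.6183×10⁻⁵ m = 0.096183 mm
bronze: ΔL = 18×10⁻⁶ × 1.001 m × 200.6 = 3.6144×10⁻³ m = 3.6144 mm
difference = 3.6144 − 0.096183 = 3.518217 mm

3.52 mm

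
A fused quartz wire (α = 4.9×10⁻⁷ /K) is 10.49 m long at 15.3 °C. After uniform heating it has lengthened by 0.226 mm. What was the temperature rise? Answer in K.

ΔT = 44.0 K

ΔL = αL₀ΔT ⇒ ΔT = ΔL / (αL₀)
ΔT = 0.226×10⁻³ m / (4.9×10⁻⁷ × 10.49 m) = 43.968 K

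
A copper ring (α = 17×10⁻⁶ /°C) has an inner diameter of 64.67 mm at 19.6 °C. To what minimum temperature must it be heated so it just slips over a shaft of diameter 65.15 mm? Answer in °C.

T = 456 °C

Required Δd = 65.15 − 64.67 = 0.48 mm
Δd = αd₀ΔT ⇒ ΔT = Δd/(αd₀) = 0.48 / (17×10⁻⁶ × 64.67) = 436.61 K
T_min = 19.6 + 436.61 = 456.21 °C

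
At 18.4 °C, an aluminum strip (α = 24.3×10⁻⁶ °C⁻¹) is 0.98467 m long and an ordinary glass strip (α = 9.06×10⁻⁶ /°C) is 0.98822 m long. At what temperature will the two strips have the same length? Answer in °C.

Equal length when α₁L₁ΔT − α₂L₂ΔT = L₂ − L₁ = 3.55×10⁻³ m
α₁L₁ = 2.3927481×10⁻⁵, α₂L₂ = 8.9532732×10⁻⁶ → Δ(αL) = 1.49742078×10⁻⁵ m/K
ΔT = 3.55×10⁻³ / 1.49742078×10⁻⁵ = 237.074 K, so T = 18.4 + 237.074 = 255.474 °C

T = 255.5 °C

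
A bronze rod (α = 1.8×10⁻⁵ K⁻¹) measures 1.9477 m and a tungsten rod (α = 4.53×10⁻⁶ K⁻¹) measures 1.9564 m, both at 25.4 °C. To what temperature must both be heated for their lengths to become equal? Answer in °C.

T = 357.5 °C

Equal length when α₁L₁ΔT − α₂L₂ΔT = L₂ − L₁ = 8.70×10⁻³ m
α₁L₁ = 3.50586×10⁻⁵, α₂L₂ = 8.862492×10⁻⁶ → Δ(αL) = 2.6196108×10⁻⁵ m/K
ΔT = 8.70×10⁻³ / 2.6196108×10⁻⁵ = 332.110 K, so T = 25.4 + 332.110 = 357.510 °C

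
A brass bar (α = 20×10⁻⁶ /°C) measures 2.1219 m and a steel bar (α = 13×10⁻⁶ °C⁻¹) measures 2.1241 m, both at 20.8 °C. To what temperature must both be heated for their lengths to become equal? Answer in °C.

Equal length when α₁L₁ΔT − α₂L₂ΔT = L₂ − L₁ = 2.20×10⁻³ m
α₁L₁ = 4.2438×10⁻⁵, α₂L₂ = 2.76133×10⁻⁵ → Δ(αL) = 1.48247×10⁻⁵ m/K
ΔT = 2.20×10⁻³ / 1.48247×10⁻⁵ = 148.401 K, so T = 20.8 + 148.401 = 169.201 °C

T = 169.2 °C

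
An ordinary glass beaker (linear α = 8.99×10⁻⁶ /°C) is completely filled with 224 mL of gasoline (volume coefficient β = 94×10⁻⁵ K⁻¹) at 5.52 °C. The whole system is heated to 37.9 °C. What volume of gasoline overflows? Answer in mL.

6.62 mL

The beaker also expands: β_container ≈ 3α = 2.697×10⁻⁵ /K
Net overflow = V₀(β_liq − 3α_cont)ΔT
β − 3α = 9.40×10⁻⁴ − 2.697×10⁻⁵ = 9.1303×10⁻⁴ /K; ΔT = 32.38 K
ΔV = 224 × 9.1303×10⁻⁴ × 32.38 = 6.62 mL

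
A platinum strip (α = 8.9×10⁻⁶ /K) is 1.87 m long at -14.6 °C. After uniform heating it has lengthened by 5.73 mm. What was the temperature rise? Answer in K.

ΔL = αL₀ΔT ⇒ ΔT = ΔL / (αL₀)
ΔT = 5.73×10⁻³ m / (8.9×10⁻⁶ × 1.87 m) = 344.29 K

ΔT = 344 K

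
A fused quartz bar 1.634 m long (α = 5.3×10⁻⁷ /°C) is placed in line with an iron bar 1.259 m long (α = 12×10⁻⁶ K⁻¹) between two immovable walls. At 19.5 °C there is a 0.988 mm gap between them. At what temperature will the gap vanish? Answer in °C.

T = 81.4 °C

Gap closes when ΔL₁ + ΔL₂ = 0.988 mm = 9.88×10⁻⁴ m
(α₁L₁ + α₂L₂)ΔT = g
α₁L₁ + α₂L₂ = 5.3×10⁻⁷×1.634 + 12×10⁻⁶×1.259 = 1.597402×10⁻⁵ m/K
ΔT = 9.88×10⁻⁴ / 1.597402×10⁻⁵ = 61.850 K
T = 19.5 + 61.850 = 81.350 °C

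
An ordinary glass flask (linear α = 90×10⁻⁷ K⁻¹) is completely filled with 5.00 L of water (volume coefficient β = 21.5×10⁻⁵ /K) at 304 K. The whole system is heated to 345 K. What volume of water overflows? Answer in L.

The flask also expands: β_container ≈ 3α = 2.7×10⁻⁵ /K
Net overflow = V₀(β_liq − 3α_cont)ΔT
β − 3α = 2.15×10⁻⁴ − 2.7×10⁻⁵ = 1.88×10⁻⁴ /K; ΔT = 41 K
ΔV = 5.00 × 1.88×10⁻⁴ × 41 = 0.0385 L

0.0385 L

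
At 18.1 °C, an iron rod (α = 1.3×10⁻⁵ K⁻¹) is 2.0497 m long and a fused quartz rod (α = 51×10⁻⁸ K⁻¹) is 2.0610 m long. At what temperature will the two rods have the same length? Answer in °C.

Equal length when α₁L₁ΔT − α₂L₂ΔT = L₂ − L₁ = 1.13×10⁻² m
α₁L₁ = 2.66461×10⁻⁵, α₂L₂ = 1.05111×10⁻⁶ → Δ(αL) = 2.559499×10⁻⁵ m/K
ΔT = 1.13×10⁻² / 2.559499×10⁻⁵ = 441.493 K, so T = 18.1 + 441.493 = 459.593 °C

T = 459.6 °C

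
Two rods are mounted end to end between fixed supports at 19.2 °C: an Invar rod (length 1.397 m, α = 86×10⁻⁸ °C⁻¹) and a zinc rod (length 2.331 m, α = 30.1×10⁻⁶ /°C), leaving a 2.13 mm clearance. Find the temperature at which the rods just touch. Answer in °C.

Gap closes when ΔL₁ + ΔL₂ = 2.13 mm = 2.13×10⁻³ m
(α₁L₁ + α₂L₂)ΔT = g
α₁L₁ + α₂L₂ = 86×10⁻⁸×1.397 + 30.1×10⁻⁶×2.331 = 7.136452×10⁻⁵ m/K
ΔT = 2.13×10⁻³ / 7.136452×10⁻⁵ = 29.847 K
T = 19.2 + 29.847 = 49.047 °C

T = 49.0 °C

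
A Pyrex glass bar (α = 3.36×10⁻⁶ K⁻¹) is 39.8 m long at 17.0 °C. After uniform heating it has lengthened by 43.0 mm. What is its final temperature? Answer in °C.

T = 339 °C

ΔL = αL₀ΔT ⇒ ΔT = ΔL / (αL₀)
ΔT = 43.0×10⁻³ m / (3.36×10⁻⁶ × 39.8 m) = 321.55 K
T = 17.0 + 321.55 = 338.55 °C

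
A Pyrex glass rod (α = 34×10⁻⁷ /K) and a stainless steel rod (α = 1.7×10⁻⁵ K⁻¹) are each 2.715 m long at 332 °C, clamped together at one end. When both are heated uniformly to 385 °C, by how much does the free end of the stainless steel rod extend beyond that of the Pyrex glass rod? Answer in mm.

1.96 mm

ΔT = 53 K
Pyrex glass: ΔL = 34×10⁻⁷ × 2.715 m × 53 = 4.8924×10⁻⁴ m = 0.48924 mm
stainless steel: ΔL = 1.7×10⁻⁵ × 2.715 m × 53 = 2.4462×10⁻³ m = 2.4462 mm
difference = 2.4462 − 0.48924 = 1.95696 mm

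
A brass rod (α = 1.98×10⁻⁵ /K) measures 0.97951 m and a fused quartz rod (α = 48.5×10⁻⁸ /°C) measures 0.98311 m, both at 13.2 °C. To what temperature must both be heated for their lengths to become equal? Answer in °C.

L₁(1 + α₁ΔT) = L₂(1 + α₂ΔT) ⇒ ΔT = (L₂ − L₁)/(α₁L₁ − α₂L₂)
L₂ − L₁ = 0.98311 − 0.97951 = 3.60×10⁻³ m
α₁L₁ − α₂L₂ = 1.98×10⁻⁵×0.97951 − 48.5×10⁻⁸×0.98311 = 1.891748965×10⁻⁵ m/K
ΔT = 3.60×10⁻³ / 1.891748965×10⁻⁵ = 190.300 K
T = 13.2 + 190.300 = 203.500 °C

T = 203.5 °C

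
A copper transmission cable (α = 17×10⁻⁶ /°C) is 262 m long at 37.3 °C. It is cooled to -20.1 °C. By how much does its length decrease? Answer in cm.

|ΔT| = |-20.1 − 37.3| = 57.4 K
ΔL = αL₀ΔT = (17×10⁻⁶)(262)(57.4) = 2.56×10⁻¹ m

ΔL = 25.6 cm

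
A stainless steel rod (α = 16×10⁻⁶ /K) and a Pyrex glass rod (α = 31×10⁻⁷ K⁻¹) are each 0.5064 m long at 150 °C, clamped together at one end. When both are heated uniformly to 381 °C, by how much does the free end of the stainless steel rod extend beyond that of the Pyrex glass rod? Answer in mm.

ΔT = 231 K
stainless steel: ΔL = 16×10⁻⁶ × 0.5064 m × 231 = 1.8717×10⁻³ m = 1.8717 mm
Pyrex glass: ΔL = 31×10⁻⁷ × 0.5064 m × 231 = 3.6263×10⁻⁴ m = 0.36263 mm
difference = 1.8717 − 0.36263 = 1.50907 mm

1.51 mm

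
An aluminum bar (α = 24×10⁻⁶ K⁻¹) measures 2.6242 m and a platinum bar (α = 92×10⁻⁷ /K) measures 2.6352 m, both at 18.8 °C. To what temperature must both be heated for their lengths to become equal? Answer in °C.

T = 302.8 °C

Equal length when α₁L₁ΔT − α₂L₂ΔT = L₂ − L₁ = 1.10×10⁻² m
α₁L₁ = 6.29808×10⁻⁵, α₂L₂ = 2.424384×10⁻⁵ → Δ(αL) = 3.873696×10⁻⁵ m/K
ΔT = 1.10×10⁻² / 3.873696×10⁻⁵ = 283.967 K, so T = 18.8 + 283.967 = 302.767 °C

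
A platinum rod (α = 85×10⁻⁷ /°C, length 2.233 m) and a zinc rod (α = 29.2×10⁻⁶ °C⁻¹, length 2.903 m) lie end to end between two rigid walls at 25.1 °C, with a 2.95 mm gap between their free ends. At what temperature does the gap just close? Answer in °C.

T = 53.5 °C

Gap closes when ΔL₁ + ΔL₂ = 2.95 mm = 2.95×10⁻³ m
(α₁L₁ + α₂L₂)ΔT = g
α₁L₁ + α₂L₂ = 85×10⁻⁷×2.233 + 29.2×10⁻⁶×2.903 = 1.037481×10⁻⁴ m/K
ΔT = 2.95×10⁻³ / 1.037481×10⁻⁴ = 28.434 K
T = 25.1 + 28.434 = 53.534 °C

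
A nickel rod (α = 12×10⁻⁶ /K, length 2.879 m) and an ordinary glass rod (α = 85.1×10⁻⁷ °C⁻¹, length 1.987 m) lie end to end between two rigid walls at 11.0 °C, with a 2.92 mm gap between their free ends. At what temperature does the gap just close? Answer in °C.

T = 67.7 °C

Gap closes when ΔL₁ + ΔL₂ = 2.92 mm = 2.92×10⁻³ m
(α₁L₁ + α₂L₂)ΔT = g
α₁L₁ + α₂L₂ = 12×10⁻⁶×2.879 + 85.1×10⁻⁷×1.987 = 5.145737×10⁻⁵ m/K
ΔT = 2.92×10⁻³ / 5.145737×10⁻⁵ = 56.746 K
T = 11.0 + 56.746 = 67.746 °C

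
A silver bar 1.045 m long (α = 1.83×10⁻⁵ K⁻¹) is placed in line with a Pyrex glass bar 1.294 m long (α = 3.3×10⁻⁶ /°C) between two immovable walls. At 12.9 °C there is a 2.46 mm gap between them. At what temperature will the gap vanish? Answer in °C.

Gap closes when ΔL₁ + ΔL₂ = 2.46 mm = 2.46×10⁻³ m
(α₁L₁ + α₂L₂)ΔT = g
α₁L₁ + α₂L₂ = 1.83×10⁻⁵×1.045 + 3.3×10⁻⁶×1.294 = 2.33937×10⁻⁵ m/K
ΔT = 2.46×10⁻³ / 2.33937×10⁻⁵ = 105.16 K
T = 12.9 + 105.16 = 118.06 °C

T = 118 °C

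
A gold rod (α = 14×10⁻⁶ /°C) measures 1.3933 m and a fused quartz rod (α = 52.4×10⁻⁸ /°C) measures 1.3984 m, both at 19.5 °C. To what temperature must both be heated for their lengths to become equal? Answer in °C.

T = 291.2 °C

Equal length when α₁L₁ΔT − α₂L₂ΔT = L₂ − L₁ = 5.10×10⁻³ m
α₁L₁ = 1.95062×10⁻⁵, α₂L₂ = 7.327616×10⁻⁷ → Δ(αL) = 1.87734384×10⁻⁵ m/K
ΔT = 5.10×10⁻³ / 1.87734384×10⁻⁵ = 271.660 K, so T = 19.5 + 271.660 = 291.160 °C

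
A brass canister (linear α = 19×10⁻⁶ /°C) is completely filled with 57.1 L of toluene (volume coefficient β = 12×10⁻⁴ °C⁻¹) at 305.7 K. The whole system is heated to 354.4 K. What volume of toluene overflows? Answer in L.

The canister also expands: β_container ≈ 3α = 5.7×10⁻⁵ /K
Net overflow = V₀(β_liq − 3α_cont)ΔT
β − 3α = 1.20×10⁻³ − 5.7×10⁻⁵ = 1.143×10⁻³ /K; ΔT = 48.7 K
ΔV = 57.1 × 1.143×10⁻³ × 48.7 = 3.18 L

3.18 L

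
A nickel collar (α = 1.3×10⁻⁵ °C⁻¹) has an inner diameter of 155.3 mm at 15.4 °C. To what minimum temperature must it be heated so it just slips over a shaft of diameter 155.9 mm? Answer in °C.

T = 313 °C

Required Δd = 155.9 − 155.3 = 0.6 mm
Δd = αd₀ΔT ⇒ ΔT = Δd/(αd₀) = 0.6 / (1.3×10⁻⁵ × 155.3) = 297.19 K
T_min = 15.4 + 297.19 = 312.59 °C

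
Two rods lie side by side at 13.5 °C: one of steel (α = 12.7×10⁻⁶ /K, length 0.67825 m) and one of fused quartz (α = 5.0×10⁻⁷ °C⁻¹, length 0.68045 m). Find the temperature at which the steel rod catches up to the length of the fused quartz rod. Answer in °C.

L₁(1 + α₁ΔT) = L₂(1 + α₂ΔT) ⇒ ΔT = (L₂ − L₁)/(α₁L₁ − α₂L₂)
L₂ − L₁ = 0.68045 − 0.67825 = 2.20×10⁻³ m
α₁L₁ − α₂L₂ = 12.7×10⁻⁶×0.67825 − 5.0×10⁻⁷×0.68045 = 8.27355×10⁻⁶ m/K
ΔT = 2.20×10⁻³ / 8.27355×10⁻⁶ = 265.908 K
T = 13.5 + 265.908 = 279.408 °C

T = 279.4 °C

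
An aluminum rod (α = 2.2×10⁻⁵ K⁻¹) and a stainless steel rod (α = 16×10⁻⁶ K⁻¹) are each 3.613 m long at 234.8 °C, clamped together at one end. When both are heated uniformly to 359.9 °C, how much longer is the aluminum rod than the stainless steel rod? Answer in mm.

2.71 mm

ΔT = 125.1 K
aluminum: ΔL = 2.2×10⁻⁵ × 3.613 m × 125.1 = 9.9437×10⁻³ m = 9.9437 mm
stainless steel: ΔL = 16×10⁻⁶ × 3.613 m × 125.1 = 7.2318×10⁻³ m = 7.2318 mm
difference = 9.9437 − 7.2318 = 2.7119 mm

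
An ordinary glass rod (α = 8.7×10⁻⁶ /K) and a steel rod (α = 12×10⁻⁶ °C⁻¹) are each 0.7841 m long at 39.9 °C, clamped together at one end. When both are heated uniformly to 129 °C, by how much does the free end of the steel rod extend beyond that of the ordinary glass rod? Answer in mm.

ΔT = 89.1 K
ordinary glass: ΔL = 8.7×10⁻⁶ × 0.7841 m × 89.1 = 6.0781×10⁻⁴ m = 0.60781 mm
steel: ΔL = 12×10⁻⁶ × 0.7841 m × 89.1 = 8.3836×10⁻⁴ m = 0.83836 mm
difference = 0.83836 − 0.60781 = 0.23055 mm

0.231 mm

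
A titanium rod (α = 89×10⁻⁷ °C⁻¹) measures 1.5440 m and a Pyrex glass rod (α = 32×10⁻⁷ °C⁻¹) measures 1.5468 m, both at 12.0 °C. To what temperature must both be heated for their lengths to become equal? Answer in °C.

T = 330.5 °C

Equal length when α₁L₁ΔT − α₂L₂ΔT = L₂ − L₁ = 2.80×10⁻³ m
α₁L₁ = 1.37416×10⁻⁵, α₂L₂ = 4.94976×10⁻⁶ → Δ(αL) = 8.79184×10⁻⁶ m/K
ΔT = 2.80×10⁻³ / 8.79184×10⁻⁶ = 318.477 K, so T = 12.0 + 318.477 = 330.477 °C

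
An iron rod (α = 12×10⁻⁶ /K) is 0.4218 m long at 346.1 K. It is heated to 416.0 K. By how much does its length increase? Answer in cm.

ΔL = 0.0354 cm

|ΔT| = |416.0 − 346.1| = 69.9 K
ΔL = αL₀ΔT = (12×10⁻⁶)(0.4218)(69.9) = 3.54×10⁻⁴ m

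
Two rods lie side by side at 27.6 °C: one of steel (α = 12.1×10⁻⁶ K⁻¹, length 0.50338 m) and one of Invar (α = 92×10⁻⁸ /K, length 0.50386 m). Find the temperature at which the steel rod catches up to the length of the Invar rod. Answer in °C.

L₁(1 + α₁ΔT) = L₂(1 + α₂ΔT) ⇒ ΔT = (L₂ − L₁)/(α₁L₁ − α₂L₂)
L₂ − L₁ = 0.50386 − 0.50338 = 4.80×10⁻⁴ m
α₁L₁ − α₂L₂ = 12.1×10⁻⁶×0.50338 − 92×10⁻⁸×0.50386 = 5.6273468×10⁻⁶ m/K
ΔT = 4.80×10⁻⁴ / 5.6273468×10⁻⁶ = 85.298 K
T = 27.6 + 85.298 = 112.898 °C

T = 112.9 °C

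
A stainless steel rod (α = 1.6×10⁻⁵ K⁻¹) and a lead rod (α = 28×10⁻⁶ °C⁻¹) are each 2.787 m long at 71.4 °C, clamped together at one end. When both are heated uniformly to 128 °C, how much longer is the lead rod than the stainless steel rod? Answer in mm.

ΔT = 56.6 K
stainless steel: ΔL = 1.6×10⁻⁵ × 2.787 m × 56.6 = 2.5239×10⁻³ m = 2.5239 mm
lead: ΔL = 28×10⁻⁶ × 2.787 m × 56.6 = 4.4168×10⁻³ m = 4.4168 mm
difference = 4.4168 − 2.5239 = 1.8929 mm

1.89 mm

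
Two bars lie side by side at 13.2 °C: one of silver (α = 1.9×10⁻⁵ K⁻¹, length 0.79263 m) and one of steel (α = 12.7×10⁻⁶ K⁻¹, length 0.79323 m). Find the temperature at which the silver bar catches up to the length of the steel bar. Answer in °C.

L₁(1 + α₁ΔT) = L₂(1 + α₂ΔT) ⇒ ΔT = (L₂ − L₁)/(α₁L₁ − α₂L₂)
L₂ − L₁ = 0.79323 − 0.79263 = 6.00×10⁻⁴ m
α₁L₁ − α₂L₂ = 1.9×10⁻⁵×0.79263 − 12.7×10⁻⁶×0.79323 = 4.985949×10⁻⁶ m/K
ΔT = 6.00×10⁻⁴ / 4.985949×10⁻⁶ = 120.338 K
T = 13.2 + 120.338 = 133.538 °C

T = 133.5 °C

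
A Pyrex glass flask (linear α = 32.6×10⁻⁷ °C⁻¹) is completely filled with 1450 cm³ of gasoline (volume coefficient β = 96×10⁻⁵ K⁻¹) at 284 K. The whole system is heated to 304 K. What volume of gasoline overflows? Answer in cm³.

The flask also expands: β_container ≈ 3α = 9.78×10⁻⁶ /K
Net overflow = V₀(β_liq − 3α_cont)ΔT
β − 3α = 9.60×10⁻⁴ − 9.78×10⁻⁶ = 9.5022×10⁻⁴ /K; ΔT = 20 K
ΔV = 1450 × 9.5022×10⁻⁴ × 20 = 27.6 cm³

27.6 cm³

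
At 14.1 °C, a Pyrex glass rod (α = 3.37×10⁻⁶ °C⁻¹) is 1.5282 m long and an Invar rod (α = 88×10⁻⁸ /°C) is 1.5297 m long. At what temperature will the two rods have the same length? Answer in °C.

T = 408.4 °C

Equal length when α₁L₁ΔT − α₂L₂ΔT = L₂ − L₁ = 1.50×10⁻³ m
α₁L₁ = 5.150034×10⁻⁶, α₂L₂ = 1.346136×10⁻⁶ → Δ(αL) = 3.803898×10⁻⁶ m/K
ΔT = 1.50×10⁻³ / 3.803898×10⁻⁶ = 394.332 K, so T = 14.1 + 394.332 = 408.432 °C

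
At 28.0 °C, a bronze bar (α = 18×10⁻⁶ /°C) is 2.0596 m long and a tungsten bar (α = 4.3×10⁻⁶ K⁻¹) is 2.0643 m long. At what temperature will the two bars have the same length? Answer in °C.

T = 194.7 °C

Equal length when α₁L₁ΔT − α₂L₂ΔT = L₂ − L₁ = 4.70×10⁻³ m
α₁L₁ = 3.70728×10⁻⁵, α₂L₂ = 8.87649×10⁻⁶ → Δ(αL) = 2.819631×10⁻⁵ m/K
ΔT = 4.70×10⁻³ / 2.819631×10⁻⁵ = 166.688 K, so T = 28.0 + 166.688 = 194.688 °C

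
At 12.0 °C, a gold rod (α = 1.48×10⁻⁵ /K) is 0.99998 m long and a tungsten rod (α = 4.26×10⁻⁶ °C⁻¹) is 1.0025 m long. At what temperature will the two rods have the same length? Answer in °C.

L₁(1 + α₁ΔT) = L₂(1 + α₂ΔT) ⇒ ΔT = (L₂ − L₁)/(α₁L₁ − α₂L₂)
L₂ − L₁ = 1.0025 − 0.99998 = 2.52×10⁻³ m
α₁L₁ − α₂L₂ = 1.48×10⁻⁵×0.99998 − 4.26×10⁻⁶×1.0025 = 1.0529054×10⁻⁵ m/K
ΔT = 2.52×10⁻³ / 1.0529054×10⁻⁵ = 239.338 K
T = 12.0 + 239.338 = 251.338 °C

T = 251.3 °C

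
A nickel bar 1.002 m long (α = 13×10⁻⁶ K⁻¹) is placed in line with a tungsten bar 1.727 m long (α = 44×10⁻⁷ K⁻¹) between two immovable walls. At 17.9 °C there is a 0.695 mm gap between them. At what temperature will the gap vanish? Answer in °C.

α₁L₁ = 1.3026×10⁻⁵ m/K, α₂L₂ = 7.5988×10⁻⁶ m/K → total 2.06248×10⁻⁵ m/K
ΔT = g/(α₁L₁+α₂L₂) = 6.95×10⁻⁴ / 2.06248×10⁻⁵ = 33.697 K
T = 17.9 + 33.697 = 51.597 °C

T = 51.6 °C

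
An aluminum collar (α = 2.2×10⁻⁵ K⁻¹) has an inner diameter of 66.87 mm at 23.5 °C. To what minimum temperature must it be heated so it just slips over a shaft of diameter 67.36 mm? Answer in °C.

T = 357 °C

Required Δd = 67.36 − 66.87 = 0.49 mm
Δd = αd₀ΔT ⇒ ΔT = Δd/(αd₀) = 0.49 / (2.2×10⁻⁵ × 66.87) = 333.08 K
T_min = 23.5 + 333.08 = 356.58 °C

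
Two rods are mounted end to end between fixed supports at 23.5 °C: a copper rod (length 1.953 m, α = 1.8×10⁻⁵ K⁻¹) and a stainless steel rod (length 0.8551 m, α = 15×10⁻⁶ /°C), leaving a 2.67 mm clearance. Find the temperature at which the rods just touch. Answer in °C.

T = 79.1 °C

Gap closes when ΔL₁ + ΔL₂ = 2.67 mm = 2.67×10⁻³ m
(α₁L₁ + α₂L₂)ΔT = g
α₁L₁ + α₂L₂ = 1.8×10⁻⁵×1.953 + 15×10⁻⁶×0.8551 = 4.79805×10⁻⁵ m/K
ΔT = 2.67×10⁻³ / 4.79805×10⁻⁵ = 55.648 K
T = 23.5 + 55.648 = 79.148 °C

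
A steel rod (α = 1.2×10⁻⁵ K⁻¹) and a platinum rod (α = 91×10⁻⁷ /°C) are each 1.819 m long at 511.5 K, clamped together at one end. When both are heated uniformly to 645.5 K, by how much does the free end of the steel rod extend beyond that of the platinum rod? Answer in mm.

ΔT = 134.0 K
steel: ΔL = 1.2×10⁻⁵ × 1.819 m × 134.0 = 2.9250×10⁻³ m = 2.9250 mm
platinum: ΔL = 91×10⁻⁷ × 1.819 m × 134.0 = 2.2181×10⁻³ m = 2.2181 mm
difference = 2.9250 − 2.2181 = 0.7069 mm

0.707 mm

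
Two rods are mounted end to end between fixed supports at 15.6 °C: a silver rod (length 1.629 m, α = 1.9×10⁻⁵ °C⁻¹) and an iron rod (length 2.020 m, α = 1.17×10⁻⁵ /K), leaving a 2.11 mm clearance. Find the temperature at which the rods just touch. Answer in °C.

T = 54.3 °C

α₁L₁ = 3.0951×10⁻⁵ m/K, α₂L₂ = 2.3634×10⁻⁵ m/K → total 5.4585×10⁻⁵ m/K
ΔT = g/(α₁L₁+α₂L₂) = 2.11×10⁻³ / 5.4585×10⁻⁵ = 38.655 K
T = 15.6 + 38.655 = 54.255 °C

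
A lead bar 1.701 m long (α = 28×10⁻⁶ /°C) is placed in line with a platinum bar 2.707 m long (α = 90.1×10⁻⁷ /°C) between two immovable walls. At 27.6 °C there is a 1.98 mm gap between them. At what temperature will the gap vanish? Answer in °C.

T = 55.1 °C

α₁L₁ = 4.7628×10⁻⁵ m/K, α₂L₂ = 2.439007×10⁻⁵ m/K → total 7.201807×10⁻⁵ m/K
ΔT = g/(α₁L₁+α₂L₂) = 1.98×10⁻³ / 7.201807×10⁻⁵ = 27.493 K
T = 27.6 + 27.493 = 55.093 °C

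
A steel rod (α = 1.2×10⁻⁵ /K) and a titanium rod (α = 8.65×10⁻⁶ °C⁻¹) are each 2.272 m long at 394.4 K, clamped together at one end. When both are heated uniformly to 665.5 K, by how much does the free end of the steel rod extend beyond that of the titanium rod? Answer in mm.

ΔT = 271.1 K
steel: ΔL = 1.2×10⁻⁵ × 2.272 m × 271.1 = 7.3913×10⁻³ m = 7.3913 mm
titanium: ΔL = 8.65×10⁻⁶ × 2.272 m × 271.1 = 5.3279×10⁻³ m = 5.3279 mm
difference = 7.3913 − 5.3279 = 2.0634 mm

2.06 mm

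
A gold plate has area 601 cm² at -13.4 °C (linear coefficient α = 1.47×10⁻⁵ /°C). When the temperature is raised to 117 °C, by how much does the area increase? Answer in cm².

Area coefficient ≈ 2α; |ΔT| = 130.4 K
ΔA = 2αA₀ΔT = 2(1.47×10⁻⁵)(601)(130.4) = 2.30 cm²

ΔA = 2.30 cm²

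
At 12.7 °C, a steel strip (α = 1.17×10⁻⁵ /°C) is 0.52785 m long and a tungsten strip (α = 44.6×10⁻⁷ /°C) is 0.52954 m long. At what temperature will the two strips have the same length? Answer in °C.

T = 455.8 °C

Equal length when α₁L₁ΔT − α₂L₂ΔT = L₂ − L₁ = 1.69×10⁻³ m
α₁L₁ = 6.175845×10⁻⁶, α₂L₂ = 2.3617484×10⁻⁶ → Δ(αL) = 3.8140966×10⁻⁶ m/K
ΔT = 1.69×10⁻³ / 3.8140966×10⁻⁶ = 443.093 K, so T = 12.7 + 443.093 = 455.793 °C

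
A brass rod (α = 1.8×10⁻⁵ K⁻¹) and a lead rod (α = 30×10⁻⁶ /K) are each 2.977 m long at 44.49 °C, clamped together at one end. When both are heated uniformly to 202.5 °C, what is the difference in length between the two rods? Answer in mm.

ΔT = 158.01 K
brass: ΔL = 1.8×10⁻⁵ × 2.977 m × 158.01 = 8.4671×10⁻³ m = 8.4671 mm
lead: ΔL = 30×10⁻⁶ × 2.977 m × 158.01 = 1.4112×10⁻² m = 14.112 mm
difference = 14.112 − 8.4671 = 5.6449 mm

5.64 mm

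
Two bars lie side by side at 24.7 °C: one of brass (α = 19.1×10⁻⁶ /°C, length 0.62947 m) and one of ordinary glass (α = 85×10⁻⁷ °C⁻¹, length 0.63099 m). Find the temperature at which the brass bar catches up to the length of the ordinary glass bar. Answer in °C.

L₁(1 + α₁ΔT) = L₂(1 + α₂ΔT) ⇒ ΔT = (L₂ − L₁)/(α₁L₁ − α₂L₂)
L₂ − L₁ = 0.63099 − 0.62947 = 1.52×10⁻³ m
α₁L₁ − α₂L₂ = 19.1×10⁻⁶×0.62947 − 85×10⁻⁷×0.63099 = 6.659462×10⁻⁶ m/K
ΔT = 1.52×10⁻³ / 6.659462×10⁻⁶ = 228.247 K
T = 24.7 + 228.247 = 252.947 °C

T = 252.9 °C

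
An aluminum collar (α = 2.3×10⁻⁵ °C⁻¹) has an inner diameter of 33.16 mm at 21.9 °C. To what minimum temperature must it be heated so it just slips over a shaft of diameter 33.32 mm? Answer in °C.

Required Δd = 33.32 − 33.16 = 0.16 mm
Δd = αd₀ΔT ⇒ ΔT = Δd/(αd₀) = 0.16 / (2.3×10⁻⁵ × 33.16) = 209.79 K
T_min = 21.9 + 209.79 = 231.69 °C

T = 232 °C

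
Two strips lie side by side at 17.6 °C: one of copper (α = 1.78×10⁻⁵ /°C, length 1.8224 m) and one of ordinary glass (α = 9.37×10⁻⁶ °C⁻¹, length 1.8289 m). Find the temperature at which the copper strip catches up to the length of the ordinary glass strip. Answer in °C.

T = 442.4 °C

L₁(1 + α₁ΔT) = L₂(1 + α₂ΔT) ⇒ ΔT = (L₂ − L₁)/(α₁L₁ − α₂L₂)
L₂ − L₁ = 1.8289 − 1.8224 = 6.50×10⁻³ m
α₁L₁ − α₂L₂ = 1.78×10⁻⁵×1.8224 − 9.37×10⁻⁶×1.8289 = 1.5301927×10⁻⁵ m/K
ΔT = 6.50×10⁻³ / 1.5301927×10⁻⁵ = 424.783 K
T = 17.6 + 424.783 = 442.383 °C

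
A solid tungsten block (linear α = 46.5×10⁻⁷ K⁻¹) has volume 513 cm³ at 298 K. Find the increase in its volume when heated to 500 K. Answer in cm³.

Isotropic solid: β ≈ 3α = 1.4×10⁻⁵ /K; ΔT = 202 K
ΔV = 3αV₀ΔT = 3(46.5×10⁻⁷)(513)(202) = 1.45 cm³

ΔV = 1.45 cm³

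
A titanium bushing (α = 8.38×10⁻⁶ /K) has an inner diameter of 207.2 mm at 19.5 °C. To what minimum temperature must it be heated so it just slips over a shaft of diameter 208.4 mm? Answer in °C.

T = 711 °C

Required Δd = 208.4 − 207.2 = 1.2 mm
Δd = αd₀ΔT ⇒ ΔT = Δd/(αd₀) = 1.2 / (8.38×10⁻⁶ × 207.2) = 691.11 K
T_min = 19.5 + 691.11 = 710.61 °C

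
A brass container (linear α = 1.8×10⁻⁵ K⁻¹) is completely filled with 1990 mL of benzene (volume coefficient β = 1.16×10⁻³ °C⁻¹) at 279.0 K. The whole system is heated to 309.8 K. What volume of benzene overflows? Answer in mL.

The container also expands: β_container ≈ 3α = 5.4×10⁻⁵ /K
Net overflow = V₀(β_liq − 3α_cont)ΔT
β − 3α = 1.16×10⁻³ − 5.4×10⁻⁵ = 1.106×10⁻³ /K; ΔT = 30.8 K
ΔV = 1990 × 1.106×10⁻³ × 30.8 = 67.8 mL

67.8 mL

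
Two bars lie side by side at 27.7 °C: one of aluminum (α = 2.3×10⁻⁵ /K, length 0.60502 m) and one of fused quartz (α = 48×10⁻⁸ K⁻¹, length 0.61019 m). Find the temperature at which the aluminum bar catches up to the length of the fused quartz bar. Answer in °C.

T = 407.2 °C

L₁(1 + α₁ΔT) = L₂(1 + α₂ΔT) ⇒ ΔT = (L₂ − L₁)/(α₁L₁ − α₂L₂)
L₂ − L₁ = 0.61019 − 0.60502 = 5.17×10⁻³ m
α₁L₁ − α₂L₂ = 2.3×10⁻⁵×0.60502 − 48×10⁻⁸×0.61019 = 1.36225688×10⁻⁵ m/K
ΔT = 5.17×10⁻³ / 1.36225688×10⁻⁵ = 379.517 K
T = 27.7 + 379.517 = 407.217 °C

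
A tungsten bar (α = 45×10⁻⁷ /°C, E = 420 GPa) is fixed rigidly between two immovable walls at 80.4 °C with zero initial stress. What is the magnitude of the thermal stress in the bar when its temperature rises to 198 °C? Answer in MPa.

Fully constrained: the free strain ε = αΔT is blocked, so σ = Eε = EαΔT.
|ΔT| = 117.6 K
σ = 420×10⁹ × 45×10⁻⁷ × 117.6 = 2.22×10⁸ Pa

σ = 222 MPa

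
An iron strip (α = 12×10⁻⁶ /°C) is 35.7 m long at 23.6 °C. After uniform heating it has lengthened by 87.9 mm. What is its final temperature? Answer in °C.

T = 229 °C

ΔL = αL₀ΔT ⇒ ΔT = ΔL / (αL₀)
ΔT = 87.9×10⁻³ m / (12×10⁻⁶ × 35.7 m) = 205.18 K
T = 23.6 + 205.18 = 228.78 °C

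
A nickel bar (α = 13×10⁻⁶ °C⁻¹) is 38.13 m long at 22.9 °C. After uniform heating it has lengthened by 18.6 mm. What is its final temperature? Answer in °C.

T = 60.4 °C

ΔL = αL₀ΔT ⇒ ΔT = ΔL / (αL₀)
ΔT = 18.6×10⁻³ m / (13×10⁻⁶ × 38.13 m) = 37.523 K
T = 22.9 + 37.523 = 60.423 °C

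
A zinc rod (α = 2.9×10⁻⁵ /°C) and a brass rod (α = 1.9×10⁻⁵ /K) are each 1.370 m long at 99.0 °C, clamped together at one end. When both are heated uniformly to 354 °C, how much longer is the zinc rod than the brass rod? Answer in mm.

ΔT = 255.0 K
zinc: ΔL = 2.9×10⁻⁵ × 1.370 m × 255.0 = 1.0131×10⁻² m = 10.131 mm
brass: ΔL = 1.9×10⁻⁵ × 1.370 m × 255.0 = 6.6377×10⁻³ m = 6.6377 mm
difference = 10.131 − 6.6377 = 3.4933 mm

3.49 mm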